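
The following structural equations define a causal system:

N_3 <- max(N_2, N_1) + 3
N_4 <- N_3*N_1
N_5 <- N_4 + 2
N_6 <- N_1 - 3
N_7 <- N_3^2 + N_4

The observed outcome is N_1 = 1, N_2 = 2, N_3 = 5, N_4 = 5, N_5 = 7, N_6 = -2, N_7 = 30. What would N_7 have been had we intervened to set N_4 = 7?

The intervention breaks the incoming arrows to N_4: N_4 <- N_3*N_1 no longer applies, and N_4 = 7.
N_3 = max(N_2, N_1) + 3  [with N_2=2, N_1=1]  = 5
N_7 = N_3^2 + N_4  [with N_3=5, N_4=7]  = 32

32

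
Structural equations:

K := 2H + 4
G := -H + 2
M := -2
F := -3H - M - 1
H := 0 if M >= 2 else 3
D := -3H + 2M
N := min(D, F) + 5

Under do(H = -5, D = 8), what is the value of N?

Under do(H = -5, D = 8), each intervened variable's structural equation is replaced by its fixed value.
F = -3H - M - 1  [with H=-5, M=-2]  = 16
N = min(D, F) + 5  [with D=8, F=16]  = 13

13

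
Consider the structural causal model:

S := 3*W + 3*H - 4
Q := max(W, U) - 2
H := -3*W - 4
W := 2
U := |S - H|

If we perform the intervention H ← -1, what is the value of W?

2

Under do(H=-1), the mechanism H := -3*W - 4 is discarded; H is fixed at -1.
W is not downstream of the intervention, so its value is determined by the original equations.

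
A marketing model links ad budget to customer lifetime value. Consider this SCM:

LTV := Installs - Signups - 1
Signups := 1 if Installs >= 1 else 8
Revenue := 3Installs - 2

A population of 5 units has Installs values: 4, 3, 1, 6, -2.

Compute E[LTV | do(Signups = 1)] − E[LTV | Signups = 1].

Every unit gets Signups=1 under the intervention. LTV values become 2, 1, -1, 4, -4; E[LTV|do(Signups=1)] = 0.4.
Observing Signups=1 restricts to units where Signups's equation naturally yields 1: Installs ∈ {4, 3, 1, 6}. In that subpopulation LTV = 2, 1, -1, 4, mean 1.5.
Difference = 0.4 − 1.5 = -1.1.

-1.1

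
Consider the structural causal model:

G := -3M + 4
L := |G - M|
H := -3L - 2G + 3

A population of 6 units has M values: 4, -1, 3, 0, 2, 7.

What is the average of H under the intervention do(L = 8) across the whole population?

do(L=8) breaks L's dependence on M. With L=8 fixed, H across the units is -5, -35, -11, -29, -17, 13, mean -14.

-14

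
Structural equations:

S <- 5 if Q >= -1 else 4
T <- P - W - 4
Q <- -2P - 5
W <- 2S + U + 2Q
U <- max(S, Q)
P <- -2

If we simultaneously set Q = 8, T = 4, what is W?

34

Setting Q = 8, T = 4 by intervention discards those variables' equations.
S = 5 if Q >= -1 else 4  [with Q=8]  = 5
U = max(S, Q)  [with S=5, Q=8]  = 8
W = 2S + U + 2Q  [with S=5, U=8, Q=8]  = 34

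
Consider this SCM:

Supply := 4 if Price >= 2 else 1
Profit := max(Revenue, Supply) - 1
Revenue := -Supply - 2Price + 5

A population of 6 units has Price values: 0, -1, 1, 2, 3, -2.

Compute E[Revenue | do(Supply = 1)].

3

do(Supply=1) breaks Supply's dependence on Price. With Supply=1 fixed, Revenue across the units is 4, 6, 2, 0, -2, 8, mean 3.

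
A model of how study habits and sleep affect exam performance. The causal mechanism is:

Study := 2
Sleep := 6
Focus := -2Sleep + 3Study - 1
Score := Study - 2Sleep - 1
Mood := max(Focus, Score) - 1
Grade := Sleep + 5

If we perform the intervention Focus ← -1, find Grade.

The intervention breaks the incoming arrows to Focus: Focus := -2Sleep + 3Study - 1 no longer applies, and Focus = -1.
No directed path runs from Focus to Grade, so Grade keeps its natural value.
Grade = Sleep + 5  [with Sleep=6]  = 11

11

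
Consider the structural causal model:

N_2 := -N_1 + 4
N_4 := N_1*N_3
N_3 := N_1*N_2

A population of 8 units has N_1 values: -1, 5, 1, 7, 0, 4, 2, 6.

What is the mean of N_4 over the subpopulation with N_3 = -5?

-10

Conditioning on N_3=-5 selects the 2 unit(s) with N_1 ∈ {-1, 5}. Their N_4 values: 5, -25. Mean = -10.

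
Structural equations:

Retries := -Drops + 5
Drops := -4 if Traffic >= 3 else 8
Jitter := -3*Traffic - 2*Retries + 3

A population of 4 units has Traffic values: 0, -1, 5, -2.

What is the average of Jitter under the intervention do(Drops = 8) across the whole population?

do(Drops=8) breaks Drops's dependence on Traffic. With Drops=8 fixed, Jitter across the units is 9, 12, -6, 15, mean 7.5.

7.5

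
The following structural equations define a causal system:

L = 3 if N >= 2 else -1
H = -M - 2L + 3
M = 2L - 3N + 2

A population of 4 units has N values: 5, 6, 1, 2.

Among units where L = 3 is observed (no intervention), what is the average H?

2

E[H|L=3] averages over only the 3 units with L=3 (N = 5, 6, 2): H = 4, 7, -5, mean 2.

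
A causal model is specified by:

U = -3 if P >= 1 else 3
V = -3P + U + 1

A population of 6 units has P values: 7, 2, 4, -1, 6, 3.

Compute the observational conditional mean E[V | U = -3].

-15.2

E[V|U=-3] averages over only the 5 units with U=-3 (P = 7, 2, 4, 6, 3): V = -23, -8, -14, -20, -11, mean -15.2.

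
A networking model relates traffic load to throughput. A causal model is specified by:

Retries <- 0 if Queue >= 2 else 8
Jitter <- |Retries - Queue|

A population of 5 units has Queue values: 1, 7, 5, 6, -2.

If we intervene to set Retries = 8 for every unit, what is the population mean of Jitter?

4.6

Under do(Retries=8), Retries's equation is replaced by Retries=8 for every unit. Per-unit Jitter: 7, 1, 3, 2, 10. Mean = 4.6.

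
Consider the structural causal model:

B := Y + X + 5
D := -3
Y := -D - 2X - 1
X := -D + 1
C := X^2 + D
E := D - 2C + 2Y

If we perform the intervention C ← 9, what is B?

The intervention breaks the incoming arrows to C: C := X^2 + D no longer applies, and C = 9.
Since B is not a descendant of the intervened variable, it is unaffected.
X = -D + 1  [with D=-3]  = 4
Y = -D - 2X - 1  [with D=-3, X=4]  = -6
B = Y + X + 5  [with Y=-6, X=4]  = 3

3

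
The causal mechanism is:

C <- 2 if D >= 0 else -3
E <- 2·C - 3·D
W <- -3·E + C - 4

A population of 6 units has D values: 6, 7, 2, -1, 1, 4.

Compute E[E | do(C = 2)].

-5.5

Under do(C=2), C's equation is replaced by C=2 for every unit. Per-unit E: -14, -17, -2, 7, 1, -8. Mean = -5.5.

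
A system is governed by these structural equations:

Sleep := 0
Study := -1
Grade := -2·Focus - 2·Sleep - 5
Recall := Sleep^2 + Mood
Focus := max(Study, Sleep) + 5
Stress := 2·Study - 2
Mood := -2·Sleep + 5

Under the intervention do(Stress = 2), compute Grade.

-15

The intervention breaks the incoming arrows to Stress: Stress := 2·Study - 2 no longer applies, and Stress = 2.
Grade is not downstream of the intervention, so its value is determined by the original equations.
Focus = max(Study, Sleep) + 5  [with Study=-1, Sleep=0]  = 5
Grade = -2·Focus - 2·Sleep - 5  [with Focus=5, Sleep=0]  = -15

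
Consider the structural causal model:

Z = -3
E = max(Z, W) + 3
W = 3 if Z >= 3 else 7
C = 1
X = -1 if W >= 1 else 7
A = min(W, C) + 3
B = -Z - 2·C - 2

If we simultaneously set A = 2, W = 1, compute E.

4

Under do(A = 2, W = 1), each intervened variable's structural equation is replaced by its fixed value.
E = max(Z, W) + 3  [with Z=-3, W=1]  = 4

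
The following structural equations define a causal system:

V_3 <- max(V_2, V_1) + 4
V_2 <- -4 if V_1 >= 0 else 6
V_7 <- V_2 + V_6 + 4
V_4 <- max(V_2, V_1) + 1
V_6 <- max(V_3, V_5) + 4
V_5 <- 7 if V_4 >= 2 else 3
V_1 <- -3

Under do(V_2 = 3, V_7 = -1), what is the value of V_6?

11

Under do(V_2 = 3, V_7 = -1), each intervened variable's structural equation is replaced by its fixed value.
V_3 = max(V_2, V_1) + 4  [with V_2=3, V_1=-3]  = 7
V_4 = max(V_2, V_1) + 1  [with V_2=3, V_1=-3]  = 4
V_5 = 7 if V_4 >= 2 else 3  [with V_4=4]  = 7
V_6 = max(V_3, V_5) + 4  [with V_3=7, V_5=7]  = 11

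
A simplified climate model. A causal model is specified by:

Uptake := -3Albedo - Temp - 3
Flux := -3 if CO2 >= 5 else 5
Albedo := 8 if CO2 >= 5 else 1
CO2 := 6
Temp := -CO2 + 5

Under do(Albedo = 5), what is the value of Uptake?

-17

do(Albedo=5) replaces the equation Albedo := 8 if CO2 >= 5 else 1 with the constant Albedo = 5.
Temp = -CO2 + 5  [with CO2=6]  = -1
Uptake = -3Albedo - Temp - 3  [with Albedo=5, Temp=-1]  = -17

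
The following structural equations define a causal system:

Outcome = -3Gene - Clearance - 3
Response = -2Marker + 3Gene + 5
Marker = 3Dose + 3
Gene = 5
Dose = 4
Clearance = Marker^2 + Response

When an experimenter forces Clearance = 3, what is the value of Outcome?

-21

The intervention breaks the incoming arrows to Clearance: Clearance = Marker^2 + Response no longer applies, and Clearance = 3.
Outcome = -3Gene - Clearance - 3  [with Gene=5, Clearance=3]  = -21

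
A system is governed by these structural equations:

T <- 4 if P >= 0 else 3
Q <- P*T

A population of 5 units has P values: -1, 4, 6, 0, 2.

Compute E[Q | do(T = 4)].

8.8

do(T=4) breaks T's dependence on P. With T=4 fixed, Q across the units is -4, 16, 24, 0, 8, mean 8.8.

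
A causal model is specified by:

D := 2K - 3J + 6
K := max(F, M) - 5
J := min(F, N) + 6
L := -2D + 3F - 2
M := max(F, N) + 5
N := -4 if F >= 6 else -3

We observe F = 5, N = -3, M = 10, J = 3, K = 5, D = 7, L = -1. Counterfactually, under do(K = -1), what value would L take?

23

Under do(K=-1), the mechanism K := max(F, M) - 5 is discarded; K is fixed at -1.
N = -4 if F >= 6 else -3  [with F=5]  = -3
J = min(F, N) + 6  [with F=5, N=-3]  = 3
D = 2K - 3J + 6  [with K=-1, J=3]  = -5
L = -2D + 3F - 2  [with D=-5, F=5]  = 23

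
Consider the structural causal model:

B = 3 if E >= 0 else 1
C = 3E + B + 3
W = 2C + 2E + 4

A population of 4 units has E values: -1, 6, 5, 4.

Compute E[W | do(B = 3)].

44

Under do(B=3), B's equation is replaced by B=3 for every unit. Per-unit W: 8, 64, 56, 48. Mean = 44.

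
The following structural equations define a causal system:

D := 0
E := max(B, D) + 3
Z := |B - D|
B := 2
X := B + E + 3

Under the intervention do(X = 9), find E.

5

Under do(X=9), the mechanism X := B + E + 3 is discarded; X is fixed at 9.
Since E is not a descendant of the intervened variable, it is unaffected.
E = max(B, D) + 3  [with B=2, D=0]  = 5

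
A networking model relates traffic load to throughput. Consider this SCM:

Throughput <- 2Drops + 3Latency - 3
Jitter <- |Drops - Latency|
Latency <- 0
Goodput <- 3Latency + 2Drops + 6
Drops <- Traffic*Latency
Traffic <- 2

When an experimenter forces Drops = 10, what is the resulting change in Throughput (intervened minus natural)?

do(Drops=10) replaces the equation Drops <- Traffic*Latency with the constant Drops = 10.
Throughput = 2Drops + 3Latency - 3  [with Drops=10, Latency=0]  = 17
Without intervention: Drops = Traffic*Latency  [with Traffic=2, Latency=0]  = 0; Throughput = 2Drops + 3Latency - 3  [with Drops=0, Latency=0]  = -3.
Change = 17 − (-3) = 20.

20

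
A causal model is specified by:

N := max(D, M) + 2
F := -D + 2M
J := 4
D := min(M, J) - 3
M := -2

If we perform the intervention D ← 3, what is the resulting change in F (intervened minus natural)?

do(D=3) replaces the equation D := min(M, J) - 3 with the constant D = 3.
F = -D + 2M  [with D=3, M=-2]  = -7
Without intervention: D = min(M, J) - 3  [with M=-2, J=4]  = -5; F = -D + 2M  [with D=-5, M=-2]  = 1.
Change = -7 − 1 = -8.

-8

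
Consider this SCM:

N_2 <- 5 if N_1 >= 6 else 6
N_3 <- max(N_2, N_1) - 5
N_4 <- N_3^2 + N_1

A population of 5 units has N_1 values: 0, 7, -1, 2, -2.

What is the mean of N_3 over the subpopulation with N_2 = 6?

1

Conditioning on N_2=6 selects the 4 unit(s) with N_1 ∈ {0, -1, 2, -2}. Their N_3 values: 1, 1, 1, 1. Mean = 1.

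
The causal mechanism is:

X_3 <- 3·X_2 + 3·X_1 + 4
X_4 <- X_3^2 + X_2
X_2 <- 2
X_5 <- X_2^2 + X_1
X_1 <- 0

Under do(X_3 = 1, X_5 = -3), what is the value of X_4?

3

The joint intervention fixes X_3 = 1, X_5 = -3, removing each variable's own equation.
X_4 = X_3^2 + X_2  [with X_3=1, X_2=2]  = 3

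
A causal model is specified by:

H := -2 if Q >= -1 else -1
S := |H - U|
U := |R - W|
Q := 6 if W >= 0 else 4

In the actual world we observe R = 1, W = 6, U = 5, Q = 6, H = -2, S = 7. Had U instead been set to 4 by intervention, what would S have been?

The intervention breaks the incoming arrows to U: U := |R - W| no longer applies, and U = 4.
Q = 6 if W >= 0 else 4  [with W=6]  = 6
H = -2 if Q >= -1 else -1  [with Q=6]  = -2
S = |H - U|  [with H=-2, U=4]  = 6

6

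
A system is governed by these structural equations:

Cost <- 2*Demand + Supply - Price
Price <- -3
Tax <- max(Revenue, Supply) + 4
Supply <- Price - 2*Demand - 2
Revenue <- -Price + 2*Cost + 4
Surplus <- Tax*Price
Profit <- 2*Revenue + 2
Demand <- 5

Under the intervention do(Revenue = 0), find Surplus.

do(Revenue=0) replaces the equation Revenue <- -Price + 2*Cost + 4 with the constant Revenue = 0.
Supply = Price - 2*Demand - 2  [with Price=-3, Demand=5]  = -15
Tax = max(Revenue, Supply) + 4  [with Revenue=0, Supply=-15]  = 4
Surplus = Tax*Price  [with Tax=4, Price=-3]  = -12

-12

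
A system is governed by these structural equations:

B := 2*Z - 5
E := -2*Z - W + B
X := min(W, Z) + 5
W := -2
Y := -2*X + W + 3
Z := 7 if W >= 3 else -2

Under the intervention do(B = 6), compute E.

12

Intervening sets B = 6 and removes its equation (B := 2*Z - 5).
Z = 7 if W >= 3 else -2  [with W=-2]  = -2
E = -2*Z - W + B  [with Z=-2, W=-2, B=6]  = 12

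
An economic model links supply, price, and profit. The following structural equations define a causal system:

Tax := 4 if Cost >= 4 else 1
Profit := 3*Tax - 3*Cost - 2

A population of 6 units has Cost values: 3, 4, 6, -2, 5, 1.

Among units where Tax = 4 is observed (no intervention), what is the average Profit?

-5

Observing Tax=4 restricts to units where Tax's equation naturally yields 4: Cost ∈ {4, 6, 5}. In that subpopulation Profit = -2, -8, -5, mean -5.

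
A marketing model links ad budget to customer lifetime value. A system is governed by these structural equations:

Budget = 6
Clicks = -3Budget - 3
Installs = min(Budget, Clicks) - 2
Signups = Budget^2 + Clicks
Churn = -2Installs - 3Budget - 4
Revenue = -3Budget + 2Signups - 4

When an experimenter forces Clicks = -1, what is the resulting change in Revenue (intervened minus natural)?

40

Under do(Clicks=-1), the mechanism Clicks = -3Budget - 3 is discarded; Clicks is fixed at -1.
Signups = Budget^2 + Clicks  [with Budget=6, Clicks=-1]  = 35
Revenue = -3Budget + 2Signups - 4  [with Budget=6, Signups=35]  = 48
Without intervention: Clicks = -3Budget - 3  [with Budget=6]  = -21; Signups = Budget^2 + Clicks  [with Budget=6, Clicks=-21]  = 15; Revenue = -3Budget + 2Signups - 4  [with Budget=6, Signups=15]  = 8.
Change = 48 − 8 = 40.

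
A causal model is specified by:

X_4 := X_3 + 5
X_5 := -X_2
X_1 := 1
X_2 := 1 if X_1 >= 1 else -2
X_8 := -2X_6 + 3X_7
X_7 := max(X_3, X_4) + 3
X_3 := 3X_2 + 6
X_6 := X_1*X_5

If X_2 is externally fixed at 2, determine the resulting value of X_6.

Under do(X_2=2), the mechanism X_2 := 1 if X_1 >= 1 else -2 is discarded; X_2 is fixed at 2.
X_5 = -X_2  [with X_2=2]  = -2
X_6 = X_1*X_5  [with X_1=1, X_5=-2]  = -2

-2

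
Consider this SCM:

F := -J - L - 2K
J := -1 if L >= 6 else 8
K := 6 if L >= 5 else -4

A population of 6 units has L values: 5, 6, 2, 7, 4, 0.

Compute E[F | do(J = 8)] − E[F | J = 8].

Under do(J=8), J's equation is replaced by J=8 for every unit. Per-unit F: -25, -26, -2, -27, -4, 0. Mean = -14.
Conditioning on J=8 selects the 4 unit(s) with L ∈ {5, 2, 4, 0}. Their F values: -25, -2, -4, 0. Mean = -7.75.
Difference = -14 − (-7.75) = -6.25.

-6.25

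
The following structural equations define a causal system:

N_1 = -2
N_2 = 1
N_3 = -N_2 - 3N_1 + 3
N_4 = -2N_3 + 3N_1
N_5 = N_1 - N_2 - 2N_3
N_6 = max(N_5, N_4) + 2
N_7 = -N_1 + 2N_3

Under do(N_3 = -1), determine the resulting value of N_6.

The intervention breaks the incoming arrows to N_3: N_3 = -N_2 - 3N_1 + 3 no longer applies, and N_3 = -1.
N_4 = -2N_3 + 3N_1  [with N_3=-1, N_1=-2]  = -4
N_5 = N_1 - N_2 - 2N_3  [with N_1=-2, N_2=1, N_3=-1]  = -1
N_6 = max(N_5, N_4) + 2  [with N_5=-1, N_4=-4]  = 1

1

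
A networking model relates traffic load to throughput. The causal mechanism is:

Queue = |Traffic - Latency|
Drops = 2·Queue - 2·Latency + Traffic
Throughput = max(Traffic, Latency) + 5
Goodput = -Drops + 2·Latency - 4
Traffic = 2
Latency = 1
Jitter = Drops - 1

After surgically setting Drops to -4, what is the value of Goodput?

2

The intervention breaks the incoming arrows to Drops: Drops = 2·Queue - 2·Latency + Traffic no longer applies, and Drops = -4.
Goodput = -Drops + 2·Latency - 4  [with Drops=-4, Latency=1]  = 2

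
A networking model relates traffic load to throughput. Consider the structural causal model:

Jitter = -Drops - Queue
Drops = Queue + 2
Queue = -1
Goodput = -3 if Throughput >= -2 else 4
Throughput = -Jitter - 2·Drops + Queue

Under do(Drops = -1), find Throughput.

-1

Under do(Drops=-1), the mechanism Drops = Queue + 2 is discarded; Drops is fixed at -1.
Jitter = -Drops - Queue  [with Drops=-1, Queue=-1]  = 2
Throughput = -Jitter - 2·Drops + Queue  [with Jitter=2, Drops=-1, Queue=-1]  = -1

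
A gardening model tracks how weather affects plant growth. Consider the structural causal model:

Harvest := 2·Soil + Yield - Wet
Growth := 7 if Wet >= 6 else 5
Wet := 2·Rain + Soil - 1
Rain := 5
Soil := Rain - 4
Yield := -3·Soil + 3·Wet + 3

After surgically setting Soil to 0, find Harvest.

Under do(Soil=0), the mechanism Soil := Rain - 4 is discarded; Soil is fixed at 0.
Wet = 2·Rain + Soil - 1  [with Rain=5, Soil=0]  = 9
Yield = -3·Soil + 3·Wet + 3  [with Soil=0, Wet=9]  = 30
Harvest = 2·Soil + Yield - Wet  [with Soil=0, Yield=30, Wet=9]  = 21

21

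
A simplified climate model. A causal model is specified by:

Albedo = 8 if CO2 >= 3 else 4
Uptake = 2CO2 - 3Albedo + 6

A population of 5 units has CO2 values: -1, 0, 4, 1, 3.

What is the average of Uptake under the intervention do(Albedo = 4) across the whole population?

Every unit gets Albedo=4 under the intervention. Uptake values become -8, -6, 2, -4, 0; E[Uptake|do(Albedo=4)] = -3.2.

-3.2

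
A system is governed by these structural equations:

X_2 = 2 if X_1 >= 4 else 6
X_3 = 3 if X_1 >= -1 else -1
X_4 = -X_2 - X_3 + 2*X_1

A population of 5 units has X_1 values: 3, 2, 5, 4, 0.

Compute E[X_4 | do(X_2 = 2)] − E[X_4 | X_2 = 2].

Every unit gets X_2=2 under the intervention. X_4 values become 1, -1, 5, 3, -5; E[X_4|do(X_2=2)] = 0.6.
Conditioning on X_2=2 selects the 2 unit(s) with X_1 ∈ {5, 4}. Their X_4 values: 5, 3. Mean = 4.
Difference = 0.6 − 4 = -3.4.

-3.4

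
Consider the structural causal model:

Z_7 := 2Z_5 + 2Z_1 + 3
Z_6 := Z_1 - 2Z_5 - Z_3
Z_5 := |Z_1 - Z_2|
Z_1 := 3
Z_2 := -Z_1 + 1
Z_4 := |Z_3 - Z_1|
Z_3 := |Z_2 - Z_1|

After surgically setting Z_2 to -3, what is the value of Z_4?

Under do(Z_2=-3), the mechanism Z_2 := -Z_1 + 1 is discarded; Z_2 is fixed at -3.
Z_3 = |Z_2 - Z_1|  [with Z_2=-3, Z_1=3]  = 6
Z_4 = |Z_3 - Z_1|  [with Z_3=6, Z_1=3]  = 3

3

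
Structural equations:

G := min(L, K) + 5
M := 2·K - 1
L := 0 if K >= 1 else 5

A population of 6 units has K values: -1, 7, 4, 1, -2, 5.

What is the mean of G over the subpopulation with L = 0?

Conditioning on L=0 selects the 4 unit(s) with K ∈ {7, 4, 1, 5}. Their G values: 5, 5, 5, 5. Mean = 5.

5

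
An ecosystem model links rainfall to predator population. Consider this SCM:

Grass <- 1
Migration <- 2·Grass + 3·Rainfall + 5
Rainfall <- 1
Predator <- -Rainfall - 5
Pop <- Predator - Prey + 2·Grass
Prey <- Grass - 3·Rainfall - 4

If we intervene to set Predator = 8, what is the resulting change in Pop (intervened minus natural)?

14

Under do(Predator=8), the mechanism Predator <- -Rainfall - 5 is discarded; Predator is fixed at 8.
Prey = Grass - 3·Rainfall - 4  [with Grass=1, Rainfall=1]  = -6
Pop = Predator - Prey + 2·Grass  [with Predator=8, Prey=-6, Grass=1]  = 16
Without intervention: Prey = Grass - 3·Rainfall - 4  [with Grass=1, Rainfall=1]  = -6; Predator = -Rainfall - 5  [with Rainfall=1]  = -6; Pop = Predator - Prey + 2·Grass  [with Predator=-6, Prey=-6, Grass=1]  = 2.
Change = 16 − 2 = 14.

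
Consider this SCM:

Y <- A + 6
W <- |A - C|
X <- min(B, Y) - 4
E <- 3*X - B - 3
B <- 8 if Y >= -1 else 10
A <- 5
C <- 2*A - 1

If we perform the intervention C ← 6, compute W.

1

do(C=6) replaces the equation C <- 2*A - 1 with the constant C = 6.
W = |A - C|  [with A=5, C=6]  = 1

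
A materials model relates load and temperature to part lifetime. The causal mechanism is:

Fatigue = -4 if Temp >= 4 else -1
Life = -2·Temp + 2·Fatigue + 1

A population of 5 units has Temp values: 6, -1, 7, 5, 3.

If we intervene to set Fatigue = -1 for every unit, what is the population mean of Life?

The intervention sets Fatigue=-1 in all 5 units regardless of Temp. Recomputing Life per unit gives -13, 1, -15, -11, -7; average -9.

-9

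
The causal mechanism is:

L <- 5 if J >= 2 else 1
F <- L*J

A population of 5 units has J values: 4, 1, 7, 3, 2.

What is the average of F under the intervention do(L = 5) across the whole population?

Under do(L=5), L's equation is replaced by L=5 for every unit. Per-unit F: 20, 5, 35, 15, 10. Mean = 17.

17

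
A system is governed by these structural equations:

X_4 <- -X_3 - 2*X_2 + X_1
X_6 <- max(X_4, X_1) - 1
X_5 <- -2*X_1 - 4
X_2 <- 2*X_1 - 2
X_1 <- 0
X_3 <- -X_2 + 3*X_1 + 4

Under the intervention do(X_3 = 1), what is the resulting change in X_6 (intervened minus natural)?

The intervention breaks the incoming arrows to X_3: X_3 <- -X_2 + 3*X_1 + 4 no longer applies, and X_3 = 1.
X_2 = 2*X_1 - 2  [with X_1=0]  = -2
X_4 = -X_3 - 2*X_2 + X_1  [with X_3=1, X_2=-2, X_1=0]  = 3
X_6 = max(X_4, X_1) - 1  [with X_4=3, X_1=0]  = 2
Without intervention: X_2 = 2*X_1 - 2  [with X_1=0]  = -2; X_3 = -X_2 + 3*X_1 + 4  [with X_2=-2, X_1=0]  = 6; X_4 = -X_3 - 2*X_2 + X_1  [with X_3=6, X_2=-2, X_1=0]  = -2; X_6 = max(X_4, X_1) - 1  [with X_4=-2, X_1=0]  = -1.
Change = 2 − (-1) = 3.

3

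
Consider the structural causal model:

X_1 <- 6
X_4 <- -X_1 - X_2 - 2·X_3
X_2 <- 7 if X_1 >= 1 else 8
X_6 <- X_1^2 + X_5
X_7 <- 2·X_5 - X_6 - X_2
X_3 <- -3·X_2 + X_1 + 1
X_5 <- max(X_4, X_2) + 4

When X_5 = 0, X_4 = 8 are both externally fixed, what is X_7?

Setting X_5 = 0, X_4 = 8 by intervention discards those variables' equations.
X_2 = 7 if X_1 >= 1 else 8  [with X_1=6]  = 7
X_6 = X_1^2 + X_5  [with X_1=6, X_5=0]  = 36
X_7 = 2·X_5 - X_6 - X_2  [with X_5=0, X_6=36, X_2=7]  = -43

-43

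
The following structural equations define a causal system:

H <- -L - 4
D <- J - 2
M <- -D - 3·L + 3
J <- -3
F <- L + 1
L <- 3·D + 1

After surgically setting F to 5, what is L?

-14

do(F=5) replaces the equation F <- L + 1 with the constant F = 5.
L is not downstream of the intervention, so its value is determined by the original equations.
D = J - 2  [with J=-3]  = -5
L = 3·D + 1  [with D=-5]  = -14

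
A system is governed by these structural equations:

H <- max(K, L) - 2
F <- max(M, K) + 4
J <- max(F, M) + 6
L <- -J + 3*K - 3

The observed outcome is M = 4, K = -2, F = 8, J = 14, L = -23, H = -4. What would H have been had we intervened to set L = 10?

The intervention breaks the incoming arrows to L: L <- -J + 3*K - 3 no longer applies, and L = 10.
H = max(K, L) - 2  [with K=-2, L=10]  = 8

8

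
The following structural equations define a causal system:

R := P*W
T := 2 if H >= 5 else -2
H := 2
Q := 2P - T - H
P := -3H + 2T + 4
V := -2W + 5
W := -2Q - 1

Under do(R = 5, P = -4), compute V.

-25

Setting R = 5, P = -4 by intervention discards those variables' equations.
T = 2 if H >= 5 else -2  [with H=2]  = -2
Q = 2P - T - H  [with P=-4, T=-2, H=2]  = -8
W = -2Q - 1  [with Q=-8]  = 15
V = -2W + 5  [with W=15]  = -25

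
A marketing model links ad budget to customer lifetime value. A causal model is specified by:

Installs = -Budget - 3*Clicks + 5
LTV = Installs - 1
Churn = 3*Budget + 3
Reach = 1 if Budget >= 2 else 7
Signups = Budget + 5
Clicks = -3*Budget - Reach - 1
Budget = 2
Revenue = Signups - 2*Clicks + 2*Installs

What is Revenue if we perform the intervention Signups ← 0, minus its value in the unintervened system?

Under do(Signups=0), the mechanism Signups = Budget + 5 is discarded; Signups is fixed at 0.
Reach = 1 if Budget >= 2 else 7  [with Budget=2]  = 1
Clicks = -3*Budget - Reach - 1  [with Budget=2, Reach=1]  = -8
Installs = -Budget - 3*Clicks + 5  [with Budget=2, Clicks=-8]  = 27
Revenue = Signups - 2*Clicks + 2*Installs  [with Signups=0, Clicks=-8, Installs=27]  = 70
Without intervention: Reach = 1 if Budget >= 2 else 7  [with Budget=2]  = 1; Clicks = -3*Budget - Reach - 1  [with Budget=2, Reach=1]  = -8; Installs = -Budget - 3*Clicks + 5  [with Budget=2, Clicks=-8]  = 27; Signups = Budget + 5  [with Budget=2]  = 7; Revenue = Signups - 2*Clicks + 2*Installs  [with Signups=7, Clicks=-8, Installs=27]  = 77.
Change = 70 − 77 = -7.

-7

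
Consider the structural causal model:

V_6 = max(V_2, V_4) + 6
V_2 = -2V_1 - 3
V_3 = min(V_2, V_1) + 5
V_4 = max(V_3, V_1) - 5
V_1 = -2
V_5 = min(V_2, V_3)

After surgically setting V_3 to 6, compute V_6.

7

The intervention breaks the incoming arrows to V_3: V_3 = min(V_2, V_1) + 5 no longer applies, and V_3 = 6.
V_2 = -2V_1 - 3  [with V_1=-2]  = 1
V_4 = max(V_3, V_1) - 5  [with V_3=6, V_1=-2]  = 1
V_6 = max(V_2, V_4) + 6  [with V_2=1, V_4=1]  = 7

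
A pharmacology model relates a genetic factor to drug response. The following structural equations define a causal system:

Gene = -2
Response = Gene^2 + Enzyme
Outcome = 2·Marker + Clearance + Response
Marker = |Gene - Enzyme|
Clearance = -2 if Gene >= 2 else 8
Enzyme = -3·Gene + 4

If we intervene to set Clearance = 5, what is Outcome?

43

The intervention breaks the incoming arrows to Clearance: Clearance = -2 if Gene >= 2 else 8 no longer applies, and Clearance = 5.
Enzyme = -3·Gene + 4  [with Gene=-2]  = 10
Marker = |Gene - Enzyme|  [with Gene=-2, Enzyme=10]  = 12
Response = Gene^2 + Enzyme  [with Gene=-2, Enzyme=10]  = 14
Outcome = 2·Marker + Clearance + Response  [with Marker=12, Clearance=5, Response=14]  = 43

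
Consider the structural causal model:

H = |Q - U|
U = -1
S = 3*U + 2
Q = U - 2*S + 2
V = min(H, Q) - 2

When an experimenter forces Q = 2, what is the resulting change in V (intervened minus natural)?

do(Q=2) replaces the equation Q = U - 2*S + 2 with the constant Q = 2.
H = |Q - U|  [with Q=2, U=-1]  = 3
V = min(H, Q) - 2  [with H=3, Q=2]  = 0
Without intervention: S = 3*U + 2  [with U=-1]  = -1; Q = U - 2*S + 2  [with U=-1, S=-1]  = 3; H = |Q - U|  [with Q=3, U=-1]  = 4; V = min(H, Q) - 2  [with H=4, Q=3]  = 1.
Change = 0 − 1 = -1.

-1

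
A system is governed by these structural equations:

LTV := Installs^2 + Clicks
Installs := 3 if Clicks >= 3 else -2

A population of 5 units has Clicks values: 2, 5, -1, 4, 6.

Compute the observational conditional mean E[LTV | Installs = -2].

Conditioning on Installs=-2 selects the 2 unit(s) with Clicks ∈ {2, -1}. Their LTV values: 6, 3. Mean = 4.5.

4.5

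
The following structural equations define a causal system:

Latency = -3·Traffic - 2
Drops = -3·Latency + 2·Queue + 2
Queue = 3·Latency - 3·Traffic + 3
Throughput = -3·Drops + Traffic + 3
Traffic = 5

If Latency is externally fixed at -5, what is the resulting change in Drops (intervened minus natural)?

36

Under do(Latency=-5), the mechanism Latency = -3·Traffic - 2 is discarded; Latency is fixed at -5.
Queue = 3·Latency - 3·Traffic + 3  [with Latency=-5, Traffic=5]  = -27
Drops = -3·Latency + 2·Queue + 2  [with Latency=-5, Queue=-27]  = -37
Without intervention: Latency = -3·Traffic - 2  [with Traffic=5]  = -17; Queue = 3·Latency - 3·Traffic + 3  [with Latency=-17, Traffic=5]  = -63; Drops = -3·Latency + 2·Queue + 2  [with Latency=-17, Queue=-63]  = -73.
Change = -37 − (-73) = 36.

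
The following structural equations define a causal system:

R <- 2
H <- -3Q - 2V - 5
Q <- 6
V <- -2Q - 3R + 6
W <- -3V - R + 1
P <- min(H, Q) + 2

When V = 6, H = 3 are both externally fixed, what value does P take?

Setting V = 6, H = 3 by intervention discards those variables' equations.
P = min(H, Q) + 2  [with H=3, Q=6]  = 5

5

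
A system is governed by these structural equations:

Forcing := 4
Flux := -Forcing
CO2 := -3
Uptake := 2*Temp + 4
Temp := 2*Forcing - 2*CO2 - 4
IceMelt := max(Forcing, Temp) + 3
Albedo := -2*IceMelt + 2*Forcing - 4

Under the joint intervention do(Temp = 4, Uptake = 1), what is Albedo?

Setting Temp = 4, Uptake = 1 by intervention discards those variables' equations.
IceMelt = max(Forcing, Temp) + 3  [with Forcing=4, Temp=4]  = 7
Albedo = -2*IceMelt + 2*Forcing - 4  [with IceMelt=7, Forcing=4]  = -10

-10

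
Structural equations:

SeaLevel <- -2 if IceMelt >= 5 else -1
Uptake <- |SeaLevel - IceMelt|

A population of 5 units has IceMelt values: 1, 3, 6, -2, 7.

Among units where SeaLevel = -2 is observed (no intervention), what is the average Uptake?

Observing SeaLevel=-2 restricts to units where SeaLevel's equation naturally yields -2: IceMelt ∈ {6, 7}. In that subpopulation Uptake = 8, 9, mean 8.5.

8.5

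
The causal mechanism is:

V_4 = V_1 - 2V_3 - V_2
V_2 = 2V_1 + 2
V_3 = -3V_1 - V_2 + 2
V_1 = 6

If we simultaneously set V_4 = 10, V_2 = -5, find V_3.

Setting V_4 = 10, V_2 = -5 by intervention discards those variables' equations.
V_3 = -3V_1 - V_2 + 2  [with V_1=6, V_2=-5]  = -11

-11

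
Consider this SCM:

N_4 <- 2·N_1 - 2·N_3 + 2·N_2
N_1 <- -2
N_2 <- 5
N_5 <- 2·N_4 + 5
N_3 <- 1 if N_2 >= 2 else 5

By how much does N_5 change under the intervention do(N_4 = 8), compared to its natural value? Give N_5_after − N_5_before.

8

Intervening sets N_4 = 8 and removes its equation (N_4 <- 2·N_1 - 2·N_3 + 2·N_2).
N_5 = 2·N_4 + 5  [with N_4=8]  = 21
Without intervention: N_3 = 1 if N_2 >= 2 else 5  [with N_2=5]  = 1; N_4 = 2·N_1 - 2·N_3 + 2·N_2  [with N_1=-2, N_3=1, N_2=5]  = 4; N_5 = 2·N_4 + 5  [with N_4=4]  = 13.
Change = 21 − 13 = 8.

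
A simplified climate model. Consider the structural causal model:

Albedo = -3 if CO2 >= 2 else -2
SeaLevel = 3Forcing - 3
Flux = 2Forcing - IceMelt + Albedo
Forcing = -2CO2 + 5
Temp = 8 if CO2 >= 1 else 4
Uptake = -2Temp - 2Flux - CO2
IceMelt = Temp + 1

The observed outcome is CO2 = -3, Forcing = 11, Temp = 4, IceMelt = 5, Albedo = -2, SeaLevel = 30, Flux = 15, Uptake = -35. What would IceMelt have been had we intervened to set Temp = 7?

The intervention breaks the incoming arrows to Temp: Temp = 8 if CO2 >= 1 else 4 no longer applies, and Temp = 7.
IceMelt = Temp + 1  [with Temp=7]  = 8

8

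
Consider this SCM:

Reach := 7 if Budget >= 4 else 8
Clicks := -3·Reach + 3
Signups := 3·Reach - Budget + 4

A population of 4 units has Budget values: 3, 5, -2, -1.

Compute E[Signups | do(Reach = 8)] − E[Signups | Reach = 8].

Every unit gets Reach=8 under the intervention. Signups values become 25, 23, 30, 29; E[Signups|do(Reach=8)] = 26.75.
Observing Reach=8 restricts to units where Reach's equation naturally yields 8: Budget ∈ {3, -2, -1}. In that subpopulation Signups = 25, 30, 29, mean 28.
Difference = 26.75 − 28 = -1.25.

-1.25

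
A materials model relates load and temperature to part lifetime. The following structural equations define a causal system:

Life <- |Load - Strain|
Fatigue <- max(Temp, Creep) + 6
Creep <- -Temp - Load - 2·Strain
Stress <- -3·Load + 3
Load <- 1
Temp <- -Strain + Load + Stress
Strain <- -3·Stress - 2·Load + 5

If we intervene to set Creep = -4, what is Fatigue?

4

The intervention breaks the incoming arrows to Creep: Creep <- -Temp - Load - 2·Strain no longer applies, and Creep = -4.
Stress = -3·Load + 3  [with Load=1]  = 0
Strain = -3·Stress - 2·Load + 5  [with Stress=0, Load=1]  = 3
Temp = -Strain + Load + Stress  [with Strain=3, Load=1, Stress=0]  = -2
Fatigue = max(Temp, Creep) + 6  [with Temp=-2, Creep=-4]  = 4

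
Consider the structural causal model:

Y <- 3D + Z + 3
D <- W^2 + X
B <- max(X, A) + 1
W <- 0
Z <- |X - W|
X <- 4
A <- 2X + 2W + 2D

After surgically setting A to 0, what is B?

The intervention breaks the incoming arrows to A: A <- 2X + 2W + 2D no longer applies, and A = 0.
B = max(X, A) + 1  [with X=4, A=0]  = 5

5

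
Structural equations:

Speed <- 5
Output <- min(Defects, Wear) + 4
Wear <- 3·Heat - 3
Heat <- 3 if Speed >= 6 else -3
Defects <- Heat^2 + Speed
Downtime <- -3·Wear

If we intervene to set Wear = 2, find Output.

6

do(Wear=2) replaces the equation Wear <- 3·Heat - 3 with the constant Wear = 2.
Heat = 3 if Speed >= 6 else -3  [with Speed=5]  = -3
Defects = Heat^2 + Speed  [with Heat=-3, Speed=5]  = 14
Output = min(Defects, Wear) + 4  [with Defects=14, Wear=2]  = 6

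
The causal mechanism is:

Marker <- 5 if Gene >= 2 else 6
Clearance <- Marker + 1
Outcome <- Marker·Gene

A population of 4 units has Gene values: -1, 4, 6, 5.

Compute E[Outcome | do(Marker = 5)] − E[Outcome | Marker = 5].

-7.5

Every unit gets Marker=5 under the intervention. Outcome values become -5, 20, 30, 25; E[Outcome|do(Marker=5)] = 17.5.
Conditioning on Marker=5 selects the 3 unit(s) with Gene ∈ {4, 6, 5}. Their Outcome values: 20, 30, 25. Mean = 25.
Difference = 17.5 − 25 = -7.5.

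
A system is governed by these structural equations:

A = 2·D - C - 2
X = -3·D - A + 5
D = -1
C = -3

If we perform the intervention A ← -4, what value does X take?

12

The intervention breaks the incoming arrows to A: A = 2·D - C - 2 no longer applies, and A = -4.
X = -3·D - A + 5  [with D=-1, A=-4]  = 12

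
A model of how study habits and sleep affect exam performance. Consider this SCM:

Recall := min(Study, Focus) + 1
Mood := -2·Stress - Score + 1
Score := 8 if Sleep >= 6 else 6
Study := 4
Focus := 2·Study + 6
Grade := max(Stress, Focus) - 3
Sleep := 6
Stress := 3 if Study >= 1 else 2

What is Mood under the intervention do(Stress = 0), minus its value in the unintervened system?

6

The intervention breaks the incoming arrows to Stress: Stress := 3 if Study >= 1 else 2 no longer applies, and Stress = 0.
Score = 8 if Sleep >= 6 else 6  [with Sleep=6]  = 8
Mood = -2·Stress - Score + 1  [with Stress=0, Score=8]  = -7
Without intervention: Stress = 3 if Study >= 1 else 2  [with Study=4]  = 3; Score = 8 if Sleep >= 6 else 6  [with Sleep=6]  = 8; Mood = -2·Stress - Score + 1  [with Stress=3, Score=8]  = -13.
Change = -7 − (-13) = 6.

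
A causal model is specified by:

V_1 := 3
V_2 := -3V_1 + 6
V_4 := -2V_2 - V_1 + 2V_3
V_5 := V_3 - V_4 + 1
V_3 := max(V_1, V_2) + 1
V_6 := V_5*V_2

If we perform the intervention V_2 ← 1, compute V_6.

2

Under do(V_2=1), the mechanism V_2 := -3V_1 + 6 is discarded; V_2 is fixed at 1.
V_3 = max(V_1, V_2) + 1  [with V_1=3, V_2=1]  = 4
V_4 = -2V_2 - V_1 + 2V_3  [with V_2=1, V_1=3, V_3=4]  = 3
V_5 = V_3 - V_4 + 1  [with V_3=4, V_4=3]  = 2
V_6 = V_5*V_2  [with V_5=2, V_2=1]  = 2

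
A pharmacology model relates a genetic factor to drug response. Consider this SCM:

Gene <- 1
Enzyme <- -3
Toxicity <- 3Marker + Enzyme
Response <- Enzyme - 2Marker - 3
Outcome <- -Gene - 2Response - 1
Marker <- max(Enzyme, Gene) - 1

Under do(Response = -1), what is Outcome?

0

Under do(Response=-1), the mechanism Response <- Enzyme - 2Marker - 3 is discarded; Response is fixed at -1.
Outcome = -Gene - 2Response - 1  [with Gene=1, Response=-1]  = 0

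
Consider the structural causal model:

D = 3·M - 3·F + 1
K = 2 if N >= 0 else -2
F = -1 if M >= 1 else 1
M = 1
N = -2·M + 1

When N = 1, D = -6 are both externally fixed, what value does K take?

The joint intervention fixes N = 1, D = -6, removing each variable's own equation.
K = 2 if N >= 0 else -2  [with N=1]  = 2

2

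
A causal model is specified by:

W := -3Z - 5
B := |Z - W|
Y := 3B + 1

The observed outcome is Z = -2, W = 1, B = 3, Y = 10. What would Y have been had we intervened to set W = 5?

Under do(W=5), the mechanism W := -3Z - 5 is discarded; W is fixed at 5.
B = |Z - W|  [with Z=-2, W=5]  = 7
Y = 3B + 1  [with B=7]  = 22

22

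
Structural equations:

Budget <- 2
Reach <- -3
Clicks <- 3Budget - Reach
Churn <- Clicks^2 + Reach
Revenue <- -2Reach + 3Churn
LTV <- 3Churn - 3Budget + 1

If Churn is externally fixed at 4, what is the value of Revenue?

18

Intervening sets Churn = 4 and removes its equation (Churn <- Clicks^2 + Reach).
Revenue = -2Reach + 3Churn  [with Reach=-3, Churn=4]  = 18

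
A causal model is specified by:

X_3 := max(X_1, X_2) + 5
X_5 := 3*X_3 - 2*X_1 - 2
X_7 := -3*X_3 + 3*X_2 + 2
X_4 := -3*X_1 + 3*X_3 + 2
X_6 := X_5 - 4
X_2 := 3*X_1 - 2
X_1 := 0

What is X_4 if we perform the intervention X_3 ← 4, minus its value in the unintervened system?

The intervention breaks the incoming arrows to X_3: X_3 := max(X_1, X_2) + 5 no longer applies, and X_3 = 4.
X_4 = -3*X_1 + 3*X_3 + 2  [with X_1=0, X_3=4]  = 14
Without intervention: X_2 = 3*X_1 - 2  [with X_1=0]  = -2; X_3 = max(X_1, X_2) + 5  [with X_1=0, X_2=-2]  = 5; X_4 = -3*X_1 + 3*X_3 + 2  [with X_1=0, X_3=5]  = 17.
Change = 14 − 17 = -3.

-3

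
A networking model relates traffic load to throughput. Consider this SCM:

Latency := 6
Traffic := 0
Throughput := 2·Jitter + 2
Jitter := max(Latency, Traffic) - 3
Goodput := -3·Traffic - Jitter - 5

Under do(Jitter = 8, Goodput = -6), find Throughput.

The joint intervention fixes Jitter = 8, Goodput = -6, removing each variable's own equation.
Throughput = 2·Jitter + 2  [with Jitter=8]  = 18

18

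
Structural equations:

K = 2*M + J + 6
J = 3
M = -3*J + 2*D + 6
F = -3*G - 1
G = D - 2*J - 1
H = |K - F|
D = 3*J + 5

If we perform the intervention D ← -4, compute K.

-13

do(D=-4) replaces the equation D = 3*J + 5 with the constant D = -4.
M = -3*J + 2*D + 6  [with J=3, D=-4]  = -11
K = 2*M + J + 6  [with M=-11, J=3]  = -13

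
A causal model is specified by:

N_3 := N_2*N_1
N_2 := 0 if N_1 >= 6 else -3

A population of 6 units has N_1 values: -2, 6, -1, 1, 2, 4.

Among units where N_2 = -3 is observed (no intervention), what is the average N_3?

-2.4

E[N_3|N_2=-3] averages over only the 5 units with N_2=-3 (N_1 = -2, -1, 1, 2, 4): N_3 = 6, 3, -3, -6, -12, mean -2.4.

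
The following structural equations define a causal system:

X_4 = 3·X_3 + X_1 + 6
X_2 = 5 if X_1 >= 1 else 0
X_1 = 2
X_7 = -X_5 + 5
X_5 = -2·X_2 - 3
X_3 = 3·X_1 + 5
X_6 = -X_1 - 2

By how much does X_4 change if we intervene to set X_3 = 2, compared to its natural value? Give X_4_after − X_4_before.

-27

The intervention breaks the incoming arrows to X_3: X_3 = 3·X_1 + 5 no longer applies, and X_3 = 2.
X_4 = 3·X_3 + X_1 + 6  [with X_3=2, X_1=2]  = 14
Without intervention: X_3 = 3·X_1 + 5  [with X_1=2]  = 11; X_4 = 3·X_3 + X_1 + 6  [with X_3=11, X_1=2]  = 41.
Change = 14 − 41 = -27.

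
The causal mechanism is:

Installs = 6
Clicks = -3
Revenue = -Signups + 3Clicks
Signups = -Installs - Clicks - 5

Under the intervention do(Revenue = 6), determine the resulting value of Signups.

-8

Under do(Revenue=6), the mechanism Revenue = -Signups + 3Clicks is discarded; Revenue is fixed at 6.
Since Signups is not a descendant of the intervened variable, it is unaffected.
Signups = -Installs - Clicks - 5  [with Installs=6, Clicks=-3]  = -8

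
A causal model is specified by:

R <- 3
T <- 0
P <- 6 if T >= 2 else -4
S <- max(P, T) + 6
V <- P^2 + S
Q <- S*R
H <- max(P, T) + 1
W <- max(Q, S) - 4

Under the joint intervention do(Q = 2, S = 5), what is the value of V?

Setting Q = 2, S = 5 by intervention discards those variables' equations.
P = 6 if T >= 2 else -4  [with T=0]  = -4
V = P^2 + S  [with P=-4, S=5]  = 21

21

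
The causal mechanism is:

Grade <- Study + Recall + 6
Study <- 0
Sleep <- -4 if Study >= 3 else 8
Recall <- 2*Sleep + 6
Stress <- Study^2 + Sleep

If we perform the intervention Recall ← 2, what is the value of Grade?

8

Intervening sets Recall = 2 and removes its equation (Recall <- 2*Sleep + 6).
Grade = Study + Recall + 6  [with Study=0, Recall=2]  = 8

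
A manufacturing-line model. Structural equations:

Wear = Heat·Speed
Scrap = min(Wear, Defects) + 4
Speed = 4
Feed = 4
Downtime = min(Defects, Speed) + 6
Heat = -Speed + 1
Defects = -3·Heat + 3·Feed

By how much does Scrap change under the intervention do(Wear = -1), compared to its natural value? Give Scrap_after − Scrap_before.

Under do(Wear=-1), the mechanism Wear = Heat·Speed is discarded; Wear is fixed at -1.
Heat = -Speed + 1  [with Speed=4]  = -3
Defects = -3·Heat + 3·Feed  [with Heat=-3, Feed=4]  = 21
Scrap = min(Wear, Defects) + 4  [with Wear=-1, Defects=21]  = 3
Without intervention: Heat = -Speed + 1  [with Speed=4]  = -3; Wear = Heat·Speed  [with Heat=-3, Speed=4]  = -12; Defects = -3·Heat + 3·Feed  [with Heat=-3, Feed=4]  = 21; Scrap = min(Wear, Defects) + 4  [with Wear=-12, Defects=21]  = -8.
Change = 3 − (-8) = 11.

11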